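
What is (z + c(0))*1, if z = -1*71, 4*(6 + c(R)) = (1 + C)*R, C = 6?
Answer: -77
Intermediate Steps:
c(R) = -6 + 7*R/4 (c(R) = -6 + ((1 + 6)*R)/4 = -6 + (7*R)/4 = -6 + 7*R/4)
z = -71
(z + c(0))*1 = (-71 + (-6 + (7/4)*0))*1 = (-71 + (-6 + 0))*1 = (-71 - 6)*1 = -77*1 = -77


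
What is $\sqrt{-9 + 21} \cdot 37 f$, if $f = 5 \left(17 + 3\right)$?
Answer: $7400 \sqrt{3} \approx 12817.0$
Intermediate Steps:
$f = 100$ ($f = 5 \cdot 20 = 100$)
$\sqrt{-9 + 21} \cdot 37 f = \sqrt{-9 + 21} \cdot 37 \cdot 100 = \sqrt{12} \cdot 37 \cdot 100 = 2 \sqrt{3} \cdot 37 \cdot 100 = 74 \sqrt{3} \cdot 100 = 7400 \sqrt{3}$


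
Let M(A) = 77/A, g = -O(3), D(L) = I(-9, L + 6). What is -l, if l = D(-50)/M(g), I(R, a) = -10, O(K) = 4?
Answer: -40/77 ≈ -0.51948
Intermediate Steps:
D(L) = -10
g = -4 (g = -1*4 = -4)
l = 40/77 (l = -10/(77/(-4)) = -10/(77*(-1/4)) = -10/(-77/4) = -10*(-4/77) = 40/77 ≈ 0.51948)
-l = -1*40/77 = -40/77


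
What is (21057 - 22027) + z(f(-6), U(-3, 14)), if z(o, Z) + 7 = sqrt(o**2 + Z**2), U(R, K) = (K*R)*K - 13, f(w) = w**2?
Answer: -977 + sqrt(362497) ≈ -374.92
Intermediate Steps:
U(R, K) = -13 + R*K**2 (U(R, K) = R*K**2 - 13 = -13 + R*K**2)
z(o, Z) = -7 + sqrt(Z**2 + o**2) (z(o, Z) = -7 + sqrt(o**2 + Z**2) = -7 + sqrt(Z**2 + o**2))
(21057 - 22027) + z(f(-6), U(-3, 14)) = (21057 - 22027) + (-7 + sqrt((-13 - 3*14**2)**2 + ((-6)**2)**2)) = -970 + (-7 + sqrt((-13 - 3*196)**2 + 36**2)) = -970 + (-7 + sqrt((-13 - 588)**2 + 1296)) = -970 + (-7 + sqrt((-601)**2 + 1296)) = -970 + (-7 + sqrt(361201 + 1296)) = -970 + (-7 + sqrt(362497)) = -977 + sqrt(362497)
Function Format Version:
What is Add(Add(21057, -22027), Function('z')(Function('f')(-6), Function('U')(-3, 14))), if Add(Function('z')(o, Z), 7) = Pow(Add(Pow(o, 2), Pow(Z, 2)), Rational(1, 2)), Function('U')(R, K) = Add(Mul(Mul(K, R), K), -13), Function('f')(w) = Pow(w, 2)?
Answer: Add(-977, Pow(362497, Rational(1, 2))) ≈ -374.92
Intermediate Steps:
Function('U')(R, K) = Add(-13, Mul(R, Pow(K, 2))) (Function('U')(R, K) = Add(Mul(R, Pow(K, 2)), -13) = Add(-13, Mul(R, Pow(K, 2))))
Function('z')(o, Z) = Add(-7, Pow(Add(Pow(Z, 2), Pow(o, 2)), Rational(1, 2))) (Function('z')(o, Z) = Add(-7, Pow(Add(Pow(o, 2), Pow(Z, 2)), Rational(1, 2))) = Add(-7, Pow(Add(Pow(Z, 2), Pow(o, 2)), Rational(1, 2))))
Add(Add(21057, -22027), Function('z')(Function('f')(-6), Function('U')(-3, 14))) = Add(Add(21057, -22027), Add(-7, Pow(Add(Pow(Add(-13, Mul(-3, Pow(14, 2))), 2), Pow(Pow(-6, 2), 2)), Rational(1, 2)))) = Add(-970, Add(-7, Pow(Add(Pow(Add(-13, Mul(-3, 196)), 2), Pow(36, 2)), Rational(1, 2)))) = Add(-970, Add(-7, Pow(Add(Pow(Add(-13, -588), 2), 1296), Rational(1, 2)))) = Add(-970, Add(-7, Pow(Add(Pow(-601, 2), 1296), Rational(1, 2)))) = Add(-970, Add(-7, Pow(Add(361201, 1296), Rational(1, 2)))) = Add(-970, Add(-7, Pow(362497, Rational(1, 2)))) = Add(-977, Pow(362497, Rational(1, 2)))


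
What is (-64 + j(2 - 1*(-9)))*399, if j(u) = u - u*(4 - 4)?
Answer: -21147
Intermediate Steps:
j(u) = u (j(u) = u - u*0 = u - 1*0 = u + 0 = u)
(-64 + j(2 - 1*(-9)))*399 = (-64 + (2 - 1*(-9)))*399 = (-64 + (2 + 9))*399 = (-64 + 11)*399 = -53*399 = -21147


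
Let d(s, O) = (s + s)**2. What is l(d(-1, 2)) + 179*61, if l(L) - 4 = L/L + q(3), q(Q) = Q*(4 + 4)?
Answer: 10948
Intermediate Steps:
d(s, O) = 4*s**2 (d(s, O) = (2*s)**2 = 4*s**2)
q(Q) = 8*Q (q(Q) = Q*8 = 8*Q)
l(L) = 29 (l(L) = 4 + (L/L + 8*3) = 4 + (1 + 24) = 4 + 25 = 29)
l(d(-1, 2)) + 179*61 = 29 + 179*61 = 29 + 10919 = 10948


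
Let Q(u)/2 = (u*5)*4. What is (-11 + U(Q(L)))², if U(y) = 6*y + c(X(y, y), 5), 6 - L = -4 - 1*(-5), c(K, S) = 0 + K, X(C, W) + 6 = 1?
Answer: 1401856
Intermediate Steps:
X(C, W) = -5 (X(C, W) = -6 + 1 = -5)
c(K, S) = K
L = 5 (L = 6 - (-4 - 1*(-5)) = 6 - (-4 + 5) = 6 - 1*1 = 6 - 1 = 5)
Q(u) = 40*u (Q(u) = 2*((u*5)*4) = 2*((5*u)*4) = 2*(20*u) = 40*u)
U(y) = -5 + 6*y (U(y) = 6*y - 5 = -5 + 6*y)
(-11 + U(Q(L)))² = (-11 + (-5 + 6*(40*5)))² = (-11 + (-5 + 6*200))² = (-11 + (-5 + 1200))² = (-11 + 1195)² = 1184² = 1401856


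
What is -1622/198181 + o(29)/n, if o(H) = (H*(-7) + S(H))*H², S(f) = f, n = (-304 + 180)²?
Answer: -14512779163/1523615528 ≈ -9.5252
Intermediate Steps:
n = 15376 (n = (-124)² = 15376)
o(H) = -6*H³ (o(H) = (H*(-7) + H)*H² = (-7*H + H)*H² = (-6*H)*H² = -6*H³)
-1622/198181 + o(29)/n = -1622/198181 - 6*29³/15376 = -1622*1/198181 - 6*24389*(1/15376) = -1622/198181 - 146334*1/15376 = -1622/198181 - 73167/7688 = -14512779163/1523615528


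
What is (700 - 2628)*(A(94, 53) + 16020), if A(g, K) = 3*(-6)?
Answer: -30851856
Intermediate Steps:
A(g, K) = -18
(700 - 2628)*(A(94, 53) + 16020) = (700 - 2628)*(-18 + 16020) = -1928*16002 = -30851856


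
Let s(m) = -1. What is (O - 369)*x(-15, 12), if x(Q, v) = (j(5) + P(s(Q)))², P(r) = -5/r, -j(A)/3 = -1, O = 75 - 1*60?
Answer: -22656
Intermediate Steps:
O = 15 (O = 75 - 60 = 15)
j(A) = 3 (j(A) = -3*(-1) = 3)
x(Q, v) = 64 (x(Q, v) = (3 - 5/(-1))² = (3 - 5*(-1))² = (3 + 5)² = 8² = 64)
(O - 369)*x(-15, 12) = (15 - 369)*64 = -354*64 = -22656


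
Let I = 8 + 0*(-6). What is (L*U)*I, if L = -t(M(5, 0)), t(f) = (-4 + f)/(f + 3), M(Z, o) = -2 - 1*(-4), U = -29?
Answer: -464/5 ≈ -92.800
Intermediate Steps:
M(Z, o) = 2 (M(Z, o) = -2 + 4 = 2)
t(f) = (-4 + f)/(3 + f)
I = 8 (I = 8 + 0 = 8)
L = 2/5 (L = -(-4 + 2)/(3 + 2) = -(-2)/5 = -1*(-2/5) = 2/5 ≈ 0.40000)
(L*U)*I = ((2/5)*(-29))*8 = -58/5*8 = -464/5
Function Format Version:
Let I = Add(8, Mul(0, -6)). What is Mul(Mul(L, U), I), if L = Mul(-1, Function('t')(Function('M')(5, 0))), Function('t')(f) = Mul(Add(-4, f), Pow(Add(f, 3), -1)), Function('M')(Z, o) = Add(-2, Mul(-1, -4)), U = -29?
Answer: Rational(-464, 5) ≈ -92.800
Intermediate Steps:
Function('M')(Z, o) = 2 (Function('M')(Z, o) = Add(-2, 4) = 2)
Function('t')(f) = Mul(Pow(Add(3, f), -1), Add(-4, f)) (Function('t')(f) = Mul(Add(-4, f), Pow(Add(3, f), -1)) = Mul(Pow(Add(3, f), -1), Add(-4, f)))
I = 8 (I = Add(8, 0) = 8)
L = Rational(2, 5) (L = Mul(-1, Mul(Pow(Add(3, 2), -1), Add(-4, 2))) = Mul(-1, Mul(Pow(5, -1), -2)) = Mul(-1, Mul(Rational(1, 5), -2)) = Mul(-1, Rational(-2, 5)) = Rational(2, 5) ≈ 0.40000)
Mul(Mul(L, U), I) = Mul(Mul(Rational(2, 5), -29), 8) = Mul(Rational(-58, 5), 8) = Rational(-464, 5)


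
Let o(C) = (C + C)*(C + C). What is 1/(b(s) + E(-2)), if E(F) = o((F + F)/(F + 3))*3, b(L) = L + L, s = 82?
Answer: 1/356 ≈ 0.0028090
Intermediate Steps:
o(C) = 4*C**2 (o(C) = (2*C)*(2*C) = 4*C**2)
b(L) = 2*L
E(F) = 48*F**2/(3 + F)**2 (E(F) = (4*((F + F)/(F + 3))**2)*3 = (4*((2*F)/(3 + F))**2)*3 = (4*(2*F/(3 + F))**2)*3 = (4*(4*F**2/(3 + F)**2))*3 = (16*F**2/(3 + F)**2)*3 = 48*F**2/(3 + F)**2)
1/(b(s) + E(-2)) = 1/(2*82 + 48*(-2)**2/(3 - 2)**2) = 1/(164 + 48*4/1**2) = 1/(164 + 48*4*1) = 1/(164 + 192) = 1/356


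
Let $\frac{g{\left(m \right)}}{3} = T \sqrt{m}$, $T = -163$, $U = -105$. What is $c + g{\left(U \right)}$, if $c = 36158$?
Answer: $36158 - 489 i \sqrt{105} \approx 36158.0 - 5010.8 i$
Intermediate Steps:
$g{\left(m \right)} = - 489 \sqrt{m}$ ($g{\left(m \right)} = 3 \left(- 163 \sqrt{m}\right) = - 489 \sqrt{m}$)
$c + g{\left(U \right)} = 36158 - 489 \sqrt{-105} = 36158 - 489 i \sqrt{105}$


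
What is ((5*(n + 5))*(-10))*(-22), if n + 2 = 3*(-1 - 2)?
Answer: -6600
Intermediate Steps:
n = -11 (n = -2 + 3*(-1 - 2) = -2 + 3*(-3) = -2 - 9 = -11)
((5*(n + 5))*(-10))*(-22) = ((5*(-11 + 5))*(-10))*(-22) = ((5*(-6))*(-10))*(-22) = -30*(-10)*(-22) = 300*(-22) = -6600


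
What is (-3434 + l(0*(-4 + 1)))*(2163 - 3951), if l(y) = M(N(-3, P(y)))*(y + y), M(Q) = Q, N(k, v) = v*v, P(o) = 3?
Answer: 6139992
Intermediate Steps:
N(k, v) = v²
l(y) = 18*y (l(y) = 3²*(y + y) = 9*(2*y) = 18*y)
(-3434 + l(0*(-4 + 1)))*(2163 - 3951) = (-3434 + 18*(0*(-4 + 1)))*(2163 - 3951) = (-3434 + 18*(0*(-3)))*(-1788) = (-3434 + 18*0)*(-1788) = (-3434 + 0)*(-1788) = -3434*(-1788) = 6139992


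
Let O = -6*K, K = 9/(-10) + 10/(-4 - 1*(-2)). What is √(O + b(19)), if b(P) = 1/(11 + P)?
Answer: √31890/30 ≈ 5.9526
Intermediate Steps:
K = -59/10 (K = 9*(-⅒) + 10/(-4 + 2) = -9/10 + 10/(-2) = -9/10 + 10*(-½) = -9/10 - 5 = -59/10 ≈ -5.9000)
O = 177/5 (O = -6*(-59/10) = 177/5 ≈ 35.400)
√(O + b(19)) = √(177/5 + 1/(11 + 19)) = √(177/5 + 1/30) = √(1063/30) = √31890/30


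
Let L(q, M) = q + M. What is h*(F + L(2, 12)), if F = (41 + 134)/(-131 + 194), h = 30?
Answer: 1510/3 ≈ 503.33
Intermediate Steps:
F = 25/9 (F = 175/63 = 175*(1/63) = 25/9 ≈ 2.7778)
L(q, M) = M + q
h*(F + L(2, 12)) = 30*(25/9 + (12 + 2)) = 30*(25/9 + 14) = 30*(151/9) = 1510/3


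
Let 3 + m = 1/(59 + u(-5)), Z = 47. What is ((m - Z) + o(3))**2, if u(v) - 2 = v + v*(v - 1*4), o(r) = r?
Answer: 22524516/10201 ≈ 2208.1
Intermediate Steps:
u(v) = 2 + v + v*(-4 + v) (u(v) = 2 + (v + v*(v - 1*4)) = 2 + (v + v*(v - 4)) = 2 + (v + v*(-4 + v)) = 2 + v + v*(-4 + v))
m = -302/101 (m = -3 + 1/(59 + (2 + (-5)**2 - 3*(-5))) = -3 + 1/(59 + (2 + 25 + 15)) = -3 + 1/(59 + 42) = -3 + 1/101 = -302/101 ≈ -2.9901)
((m - Z) + o(3))**2 = ((-302/101 - 1*47) + 3)**2 = ((-302/101 - 47) + 3)**2 = (-5049/101 + 3)**2 = (-4746/101)**2 = 22524516/10201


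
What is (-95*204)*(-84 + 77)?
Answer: 135660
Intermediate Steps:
(-95*204)*(-84 + 77) = -19380*(-7) = 135660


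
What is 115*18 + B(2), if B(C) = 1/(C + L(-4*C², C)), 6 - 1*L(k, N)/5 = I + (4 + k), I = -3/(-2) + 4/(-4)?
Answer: 370532/179 ≈ 2070.0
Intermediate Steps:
I = ½ (I = -3*(-½) + 4*(-¼) = 3/2 - 1 = ½ ≈ 0.50000)
L(k, N) = 15/2 - 5*k (L(k, N) = 30 - 5*(½ + (4 + k)) = 30 - 5*(9/2 + k) = 30 + (-45/2 - 5*k) = 15/2 - 5*k)
B(C) = 1/(15/2 + C + 20*C²) (B(C) = 1/(C + (15/2 - (-20)*C²)) = 1/(C + (15/2 + 20*C²)) = 1/(15/2 + C + 20*C²))
115*18 + B(2) = 115*18 + 2/(15 + 2*2 + 40*2²) = 2070 + 2/(15 + 4 + 40*4) = 2070 + 2/(15 + 4 + 160) = 2070 + 2/179 = 370532/179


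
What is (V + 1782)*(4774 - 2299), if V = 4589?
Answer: 15768225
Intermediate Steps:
(V + 1782)*(4774 - 2299) = (4589 + 1782)*(4774 - 2299) = 6371*2475 = 15768225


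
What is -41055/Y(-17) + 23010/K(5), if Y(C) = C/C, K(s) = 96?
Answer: -653045/16 ≈ -40815.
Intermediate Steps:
Y(C) = 1
-41055/Y(-17) + 23010/K(5) = -41055/1 + 23010/96 = -41055*1 + 23010*(1/96) = -41055 + 3835/16 = -653045/16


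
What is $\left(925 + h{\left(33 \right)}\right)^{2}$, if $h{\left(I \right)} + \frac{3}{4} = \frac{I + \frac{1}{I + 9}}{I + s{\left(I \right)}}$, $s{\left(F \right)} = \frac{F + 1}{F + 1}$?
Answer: $\frac{109100732416}{127449} \approx 8.5603 \cdot 10^{5}$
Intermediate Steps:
$s{\left(F \right)} = 1$ ($s{\left(F \right)} = \frac{1 + F}{1 + F} = 1$)
$h{\left(I \right)} = - \frac{3}{4} + \frac{I + \frac{1}{9 + I}}{1 + I}$ ($h{\left(I \right)} = - \frac{3}{4} + \frac{I + \frac{1}{I + 9}}{I + 1} = - \frac{3}{4} + \frac{I + \frac{1}{9 + I}}{1 + I}$)
$\left(925 + h{\left(33 \right)}\right)^{2} = \left(925 + \frac{-23 + 33^{2} + 6 \cdot 33}{4 \left(9 + 33^{2} + 10 \cdot 33\right)}\right)^{2} = \left(925 + \frac{-23 + 1089 + 198}{4 \left(9 + 1089 + 330\right)}\right)^{2} = \left(925 + \frac{1}{4} \cdot \frac{1}{1428} \cdot 1264\right)^{2} = \left(925 + \frac{79}{357}\right)^{2} = \left(\frac{330304}{357}\right)^{2} = \frac{109100732416}{127449}$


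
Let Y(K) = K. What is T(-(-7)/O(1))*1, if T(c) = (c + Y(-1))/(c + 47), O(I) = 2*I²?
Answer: 5/101 ≈ 0.049505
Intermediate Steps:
T(c) = (-1 + c)/(47 + c) (T(c) = (c - 1)/(c + 47) = (-1 + c)/(47 + c))
T(-(-7)/O(1))*1 = ((-1 - (-7)/(2*1²))/(47 - (-7)/(2*1²)))*1 = ((-1 - (-7)/(2*1))/(47 - (-7)/(2*1)))*1 = ((-1 - (-7)/2)/(47 - (-7)/2))*1 = ((-1 - 1*(-7/2))/(47 - 1*(-7/2)))*1 = ((-1 + 7/2)/(47 + 7/2))*1 = ((5/2)/(101/2))*1 = ((2/101)*(5/2))*1 = (5/101)*1 = 5/101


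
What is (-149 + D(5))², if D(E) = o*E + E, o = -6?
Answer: 30276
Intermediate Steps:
D(E) = -5*E (D(E) = -6*E + E = -5*E)
(-149 + D(5))² = (-149 - 5*5)² = (-149 - 25)² = (-174)² = 30276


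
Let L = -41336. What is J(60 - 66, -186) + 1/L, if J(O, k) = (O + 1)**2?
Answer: 1033399/41336 ≈ 25.000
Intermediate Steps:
J(O, k) = (1 + O)**2
J(60 - 66, -186) + 1/L = (1 + (60 - 66))**2 + 1/(-41336) = (1 - 6)**2 - 1/41336 = (-5)**2 - 1/41336 = 25 - 1/41336 = 1033399/41336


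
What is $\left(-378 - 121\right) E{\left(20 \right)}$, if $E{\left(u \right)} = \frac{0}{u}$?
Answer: $0$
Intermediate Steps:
$E{\left(u \right)} = 0$
$\left(-378 - 121\right) E{\left(20 \right)} = \left(-378 - 121\right) 0 = \left(-499\right) 0 = 0$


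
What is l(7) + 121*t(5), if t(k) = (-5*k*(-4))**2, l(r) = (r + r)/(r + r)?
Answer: 1210001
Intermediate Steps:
l(r) = 1 (l(r) = (2*r)/((2*r)) = (2*r)*(1/(2*r)) = 1)
t(k) = 400*k**2 (t(k) = (20*k)**2 = 400*k**2)
l(7) + 121*t(5) = 1 + 121*(400*5**2) = 1 + 121*(400*25) = 1 + 121*10000 = 1 + 1210000 = 1210001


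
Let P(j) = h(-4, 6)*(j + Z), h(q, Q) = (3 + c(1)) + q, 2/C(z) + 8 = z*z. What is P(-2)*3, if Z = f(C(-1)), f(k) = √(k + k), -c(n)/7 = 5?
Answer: 216 - 216*I*√7/7 ≈ 216.0 - 81.64*I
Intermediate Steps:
C(z) = 2/(-8 + z²) (C(z) = 2/(-8 + z*z) = 2/(-8 + z²))
c(n) = -35 (c(n) = -7*5 = -35)
f(k) = √2*√k (f(k) = √(2*k) = √2*√k)
Z = 2*I*√7/7 (Z = √2*√(2/(-8 + (-1)²)) = √2*√(2/(-8 + 1)) = √2*√(2/(-7)) = √2*√(2*(-⅐)) = √2*√(-2/7) = √2*(I*√14/7) = 2*I*√7/7 ≈ 0.75593*I)
h(q, Q) = -32 + q (h(q, Q) = (3 - 35) + q = -32 + q)
P(j) = -36*j - 72*I*√7/7 (P(j) = (-32 - 4)*(j + 2*I*√7/7) = -36*(j + 2*I*√7/7) = -36*j - 72*I*√7/7)
P(-2)*3 = (-36*(-2) - 72*I*√7/7)*3 = (72 - 72*I*√7/7)*3 = 216 - 216*I*√7/7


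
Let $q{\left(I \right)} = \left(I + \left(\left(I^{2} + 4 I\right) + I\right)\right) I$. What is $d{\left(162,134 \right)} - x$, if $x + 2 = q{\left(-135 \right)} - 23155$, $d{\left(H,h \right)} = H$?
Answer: $2374344$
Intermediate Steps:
$q{\left(I \right)} = I \left(I^{2} + 6 I\right)$ ($q{\left(I \right)} = \left(I + \left(I^{2} + 5 I\right)\right) I = \left(I^{2} + 6 I\right) I = I \left(I^{2} + 6 I\right)$)
$x = -2374182$ ($x = -2 + \left(\left(-135\right)^{2} \left(6 - 135\right) - 23155\right) = -2 + \left(18225 \left(-129\right) - 23155\right) = -2 - 2374180 = -2374182$)
$d{\left(162,134 \right)} - x = 162 - -2374182 = 162 + 2374182 = 2374344$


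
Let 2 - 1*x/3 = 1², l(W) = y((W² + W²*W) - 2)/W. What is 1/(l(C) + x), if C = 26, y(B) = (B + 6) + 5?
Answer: 26/18339 ≈ 0.0014177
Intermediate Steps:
y(B) = 11 + B (y(B) = (6 + B) + 5 = 11 + B)
l(W) = (9 + W² + W³)/W (l(W) = (11 + ((W² + W²*W) - 2))/W = (11 + ((W² + W³) - 2))/W = (11 + (-2 + W² + W³))/W = (9 + W² + W³)/W)
x = 3 (x = 6 - 3*1² = 6 - 3*1 = 6 - 3 = 3)
1/(l(C) + x) = 1/((26 + 26² + 9/26) + 3) = 1/((26 + 676 + 9*(1/26)) + 3) = 1/((26 + 676 + 9/26) + 3) = 1/(18261/26 + 3) = 1/(18339/26) = 26/18339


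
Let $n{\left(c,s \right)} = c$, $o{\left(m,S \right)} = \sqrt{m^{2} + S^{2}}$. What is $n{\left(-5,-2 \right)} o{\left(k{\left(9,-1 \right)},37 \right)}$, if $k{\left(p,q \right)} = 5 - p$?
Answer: $- 5 \sqrt{1385} \approx -186.08$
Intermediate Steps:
$o{\left(m,S \right)} = \sqrt{S^{2} + m^{2}}$
$n{\left(-5,-2 \right)} o{\left(k{\left(9,-1 \right)},37 \right)} = - 5 \sqrt{37^{2} + \left(5 - 9\right)^{2}} = - 5 \sqrt{1369 + \left(5 - 9\right)^{2}} = - 5 \sqrt{1369 + \left(-4\right)^{2}} = - 5 \sqrt{1369 + 16} = - 5 \sqrt{1385}$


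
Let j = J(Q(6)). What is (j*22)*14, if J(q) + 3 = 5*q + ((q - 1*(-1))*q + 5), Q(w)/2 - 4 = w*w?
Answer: 2119656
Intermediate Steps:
Q(w) = 8 + 2*w² (Q(w) = 8 + 2*(w*w) = 8 + 2*w²)
J(q) = 2 + 5*q + q*(1 + q) (J(q) = -3 + (5*q + ((q - 1*(-1))*q + 5)) = -3 + (5*q + ((q + 1)*q + 5)) = -3 + (5*q + ((1 + q)*q + 5)) = -3 + (5*q + (q*(1 + q) + 5)) = -3 + (5*q + (5 + q*(1 + q))) = -3 + (5 + 5*q + q*(1 + q)) = 2 + 5*q + q*(1 + q))
j = 6882 (j = 2 + (8 + 2*6²)² + 6*(8 + 2*6²) = 2 + (8 + 2*36)² + 6*(8 + 2*36) = 2 + (8 + 72)² + 6*(8 + 72) = 2 + 80² + 6*80 = 2 + 6400 + 480 = 6882)
(j*22)*14 = (6882*22)*14 = 151404*14 = 2119656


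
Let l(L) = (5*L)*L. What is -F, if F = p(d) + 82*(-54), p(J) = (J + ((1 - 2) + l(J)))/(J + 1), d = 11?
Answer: 17507/4 ≈ 4376.8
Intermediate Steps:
l(L) = 5*L²
p(J) = (-1 + J + 5*J²)/(1 + J) (p(J) = (J + ((1 - 2) + 5*J²))/(J + 1) = (J + (-1 + 5*J²))/(1 + J) = (-1 + J + 5*J²)/(1 + J))
F = -17507/4 (F = (-1 + 11 + 5*11²)/(1 + 11) + 82*(-54) = (-1 + 11 + 5*121)/12 - 4428 = (-1 + 11 + 605)/12 - 4428 = (1/12)*615 - 4428 = 205/4 - 4428 = -17507/4 ≈ -4376.8)
-F = -1*(-17507/4) = 17507/4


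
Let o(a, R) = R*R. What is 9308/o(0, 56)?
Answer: 2327/784 ≈ 2.9681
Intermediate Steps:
o(a, R) = R²
9308/o(0, 56) = 9308/(56²) = 9308/3136 = 9308*(1/3136) = 2327/784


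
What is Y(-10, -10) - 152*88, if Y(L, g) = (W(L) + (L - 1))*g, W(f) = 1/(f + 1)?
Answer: -119384/9 ≈ -13265.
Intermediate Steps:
W(f) = 1/(1 + f)
Y(L, g) = g*(-1 + L + 1/(1 + L)) (Y(L, g) = (1/(1 + L) + (L - 1))*g = (1/(1 + L) + (-1 + L))*g = (-1 + L + 1/(1 + L))*g = g*(-1 + L + 1/(1 + L)))
Y(-10, -10) - 152*88 = -10*(-10)²/(1 - 10) - 152*88 = -10*100/(-9) - 13376 = -10*100*(-⅑) - 13376 = 1000/9 - 13376 = -119384/9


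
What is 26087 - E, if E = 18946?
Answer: 7141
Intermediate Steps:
26087 - E = 26087 - 1*18946 = 26087 - 18946 = 7141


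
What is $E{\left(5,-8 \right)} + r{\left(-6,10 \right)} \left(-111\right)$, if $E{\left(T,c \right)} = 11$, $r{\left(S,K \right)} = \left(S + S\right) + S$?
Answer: $2009$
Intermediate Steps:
$r{\left(S,K \right)} = 3 S$ ($r{\left(S,K \right)} = 2 S + S = 3 S$)
$E{\left(5,-8 \right)} + r{\left(-6,10 \right)} \left(-111\right) = 11 + 3 \left(-6\right) \left(-111\right) = 11 - -1998 = 11 + 1998 = 2009$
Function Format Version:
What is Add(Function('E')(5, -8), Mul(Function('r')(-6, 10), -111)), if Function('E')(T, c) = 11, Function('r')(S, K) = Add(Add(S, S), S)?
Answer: 2009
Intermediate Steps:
Function('r')(S, K) = Mul(3, S) (Function('r')(S, K) = Add(Mul(2, S), S) = Mul(3, S))
Add(Function('E')(5, -8), Mul(Function('r')(-6, 10), -111)) = Add(11, Mul(Mul(3, -6), -111)) = Add(11, Mul(-18, -111)) = Add(11, 1998) = 2009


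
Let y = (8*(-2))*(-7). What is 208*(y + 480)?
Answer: 123136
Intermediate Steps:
y = 112 (y = -16*(-7) = 112)
208*(y + 480) = 208*(112 + 480) = 208*592 = 123136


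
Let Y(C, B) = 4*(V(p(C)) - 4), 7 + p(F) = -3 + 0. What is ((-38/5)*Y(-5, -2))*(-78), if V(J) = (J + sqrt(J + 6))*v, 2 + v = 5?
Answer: -403104/5 + 71136*I/5 ≈ -80621.0 + 14227.0*I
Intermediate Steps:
v = 3 (v = -2 + 5 = 3)
p(F) = -10 (p(F) = -7 + (-3 + 0) = -7 - 3 = -10)
V(J) = 3*J + 3*sqrt(6 + J) (V(J) = (J + sqrt(J + 6))*3 = (J + sqrt(6 + J))*3 = 3*J + 3*sqrt(6 + J))
Y(C, B) = -136 + 24*I (Y(C, B) = 4*((3*(-10) + 3*sqrt(6 - 10)) - 4) = 4*((-30 + 3*sqrt(-4)) - 4) = 4*((-30 + 3*(2*I)) - 4) = 4*((-30 + 6*I) - 4) = 4*(-34 + 6*I) = -136 + 24*I)
((-38/5)*Y(-5, -2))*(-78) = ((-38/5)*(-136 + 24*I))*(-78) = ((-38*1/5)*(-136 + 24*I))*(-78) = -38*(-136 + 24*I)/5*(-78) = (5168/5 - 912*I/5)*(-78) = -403104/5 + 71136*I/5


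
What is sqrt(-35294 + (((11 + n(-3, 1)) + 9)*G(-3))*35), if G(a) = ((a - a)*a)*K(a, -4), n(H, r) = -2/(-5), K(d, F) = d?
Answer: I*sqrt(35294) ≈ 187.87*I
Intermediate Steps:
n(H, r) = 2/5 (n(H, r) = -2*(-1/5) = 2/5)
G(a) = 0 (G(a) = ((a - a)*a)*a = (0*a)*a = 0*a = 0)
sqrt(-35294 + (((11 + n(-3, 1)) + 9)*G(-3))*35) = sqrt(-35294 + (((11 + 2/5) + 9)*0)*35) = sqrt(-35294 + ((57/5 + 9)*0)*35) = sqrt(-35294 + ((102/5)*0)*35) = sqrt(-35294 + 0*35) = sqrt(-35294 + 0) = sqrt(-35294) = I*sqrt(35294)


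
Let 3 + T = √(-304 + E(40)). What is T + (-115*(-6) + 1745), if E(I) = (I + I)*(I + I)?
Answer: 2432 + 4*√381 ≈ 2510.1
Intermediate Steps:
E(I) = 4*I² (E(I) = (2*I)*(2*I) = 4*I²)
T = -3 + 4*√381 (T = -3 + √(-304 + 4*40²) = -3 + √(-304 + 4*1600) = -3 + √(-304 + 6400) = -3 + √6096 = -3 + 4*√381 ≈ 75.077)
T + (-115*(-6) + 1745) = (-3 + 4*√381) + (-115*(-6) + 1745) = (-3 + 4*√381) + (690 + 1745) = (-3 + 4*√381) + 2435 = 2432 + 4*√381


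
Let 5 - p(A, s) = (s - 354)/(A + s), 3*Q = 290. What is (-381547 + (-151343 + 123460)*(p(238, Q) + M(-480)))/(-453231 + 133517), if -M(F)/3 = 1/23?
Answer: 1555145182/922854461 ≈ 1.6851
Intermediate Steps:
Q = 290/3 (Q = (⅓)*290 = 290/3 ≈ 96.667)
M(F) = -3/23
p(A, s) = 5 - (-354 + s)/(A + s) (p(A, s) = 5 - (s - 354)/(A + s) = 5 - (-354 + s)/(A + s))
(-381547 + (-151343 + 123460)*(p(238, Q) + M(-480)))/(-453231 + 133517) = (-381547 + (-151343 + 123460)*((354 + 4*(290/3) + 5*238)/(238 + 290/3) - 3/23))/(-453231 + 133517) = (-381547 - 27883*((354 + 1160/3 + 1190)/(1004/3) - 3/23))/(-319714) = (-381547 - 27883*((3/1004)*(5792/3) - 3/23))*(-1/319714) = (-381547 - 27883*(1448/251 - 3/23))*(-1/319714) = (-381547 - 27883*32551/5773)*(-1/319714) = (-381547 - 907619533/5773)*(-1/319714) = -3110290364/5773*(-1/319714) = 1555145182/922854461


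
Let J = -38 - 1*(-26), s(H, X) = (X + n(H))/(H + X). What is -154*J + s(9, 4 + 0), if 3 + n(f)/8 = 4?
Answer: 24036/13 ≈ 1848.9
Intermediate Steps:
n(f) = 8 (n(f) = -24 + 8*4 = -24 + 32 = 8)
s(H, X) = (8 + X)/(H + X) (s(H, X) = (X + 8)/(H + X) = (8 + X)/(H + X))
J = -12 (J = -38 + 26 = -12)
-154*J + s(9, 4 + 0) = -154*(-12) + (8 + (4 + 0))/(9 + (4 + 0)) = 1848 + (8 + 4)/(9 + 4) = 1848 + 12/13 = 24036/13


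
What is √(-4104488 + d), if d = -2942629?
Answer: 3*I*√783013 ≈ 2654.6*I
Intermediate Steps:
√(-4104488 + d) = √(-4104488 - 2942629) = √(-7047117) = 3*I*√783013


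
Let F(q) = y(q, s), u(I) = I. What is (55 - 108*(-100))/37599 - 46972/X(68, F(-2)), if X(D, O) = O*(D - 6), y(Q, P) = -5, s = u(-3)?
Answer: 884732639/5827845 ≈ 151.81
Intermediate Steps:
s = -3
F(q) = -5
X(D, O) = O*(-6 + D)
(55 - 108*(-100))/37599 - 46972/X(68, F(-2)) = (55 - 108*(-100))/37599 - 46972*(-1/(5*(-6 + 68))) = (55 + 10800)*(1/37599) - 46972/((-5*62)) = 10855*(1/37599) - 46972/(-310) = 10855/37599 - 46972*(-1/310) = 10855/37599 + 23486/155 = 884732639/5827845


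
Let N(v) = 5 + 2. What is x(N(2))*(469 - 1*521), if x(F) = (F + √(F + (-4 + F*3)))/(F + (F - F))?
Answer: -52 - 104*√6/7 ≈ -88.392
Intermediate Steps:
N(v) = 7
x(F) = (F + √(-4 + 4*F))/F (x(F) = (F + √(F + (-4 + 3*F)))/(F + 0) = (F + √(-4 + 4*F))/F)
x(N(2))*(469 - 1*521) = ((7 + 2*√(-1 + 7))/7)*(469 - 1*521) = ((7 + 2*√6)/7)*(469 - 521) = (1 + 2*√6/7)*(-52) = -52 - 104*√6/7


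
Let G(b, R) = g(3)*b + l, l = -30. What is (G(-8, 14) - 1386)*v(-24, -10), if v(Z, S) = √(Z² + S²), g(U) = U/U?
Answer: -37024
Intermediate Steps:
g(U) = 1
G(b, R) = -30 + b (G(b, R) = 1*b - 30 = b - 30 = -30 + b)
v(Z, S) = √(S² + Z²)
(G(-8, 14) - 1386)*v(-24, -10) = ((-30 - 8) - 1386)*√((-10)² + (-24)²) = (-38 - 1386)*√(100 + 576) = -1424*√676 = -1424*26 = -37024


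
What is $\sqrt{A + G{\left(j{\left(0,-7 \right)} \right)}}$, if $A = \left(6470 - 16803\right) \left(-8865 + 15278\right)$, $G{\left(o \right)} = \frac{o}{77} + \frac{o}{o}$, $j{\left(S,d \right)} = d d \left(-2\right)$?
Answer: $\frac{i \sqrt{8018129042}}{11} \approx 8140.4 i$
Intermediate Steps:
$j{\left(S,d \right)} = - 2 d^{2}$ ($j{\left(S,d \right)} = d^{2} \left(-2\right) = - 2 d^{2}$)
$G{\left(o \right)} = 1 + \frac{o}{77}$ ($G{\left(o \right)} = o \frac{1}{77} + 1 = \frac{o}{77} + 1 = 1 + \frac{o}{77}$)
$A = -66265529$ ($A = \left(-10333\right) 6413 = -66265529$)
$\sqrt{A + G{\left(j{\left(0,-7 \right)} \right)}} = \sqrt{-66265529 + \left(1 + \frac{\left(-2\right) \left(-7\right)^{2}}{77}\right)} = \sqrt{-66265529 + \left(1 + \frac{\left(-2\right) 49}{77}\right)} = \sqrt{-66265529 + \left(1 + \frac{1}{77} \left(-98\right)\right)} = \sqrt{-66265529 + \left(1 - \frac{14}{11}\right)} = \sqrt{-66265529 - \frac{3}{11}} = \sqrt{- \frac{728920822}{11}} = \frac{i \sqrt{8018129042}}{11}$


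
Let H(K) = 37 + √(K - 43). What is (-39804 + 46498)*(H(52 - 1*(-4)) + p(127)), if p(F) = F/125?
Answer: 31809888/125 + 6694*√13 ≈ 2.7861e+5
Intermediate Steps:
p(F) = F/125 (p(F) = F*(1/125) = F/125)
H(K) = 37 + √(-43 + K)
(-39804 + 46498)*(H(52 - 1*(-4)) + p(127)) = (-39804 + 46498)*((37 + √(-43 + (52 - 1*(-4)))) + (1/125)*127) = 6694*((37 + √(-43 + (52 + 4))) + 127/125) = 6694*((37 + √(-43 + 56)) + 127/125) = 6694*((37 + √13) + 127/125) = 6694*(4752/125 + √13) = 31809888/125 + 6694*√13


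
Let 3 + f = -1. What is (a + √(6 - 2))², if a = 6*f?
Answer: 484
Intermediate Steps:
f = -4 (f = -3 - 1 = -4)
a = -24 (a = 6*(-4) = -24)
(a + √(6 - 2))² = (-24 + √(6 - 2))² = (-24 + √4)² = (-24 + 2)² = (-22)² = 484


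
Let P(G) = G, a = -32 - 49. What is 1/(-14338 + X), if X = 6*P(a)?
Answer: -1/14824 ≈ -6.7458e-5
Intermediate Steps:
a = -81
X = -486 (X = 6*(-81) = -486)
1/(-14338 + X) = 1/(-14338 - 486) = 1/(-14824) = -1/14824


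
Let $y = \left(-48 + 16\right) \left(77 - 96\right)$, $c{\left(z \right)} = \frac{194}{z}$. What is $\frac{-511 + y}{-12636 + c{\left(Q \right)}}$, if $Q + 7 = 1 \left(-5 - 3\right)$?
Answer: $- \frac{1455}{189734} \approx -0.0076686$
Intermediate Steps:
$Q = -15$ ($Q = -7 + 1 \left(-5 - 3\right) = -7 + 1 \left(-8\right) = -7 - 8 = -15$)
$y = 608$ ($y = \left(-32\right) \left(-19\right) = 608$)
$\frac{-511 + y}{-12636 + c{\left(Q \right)}} = \frac{-511 + 608}{-12636 + \frac{194}{-15}} = \frac{97}{-12636 + 194 \left(- \frac{1}{15}\right)} = \frac{97}{-12636 - \frac{194}{15}} = \frac{97}{- \frac{189734}{15}} = 97 \left(- \frac{15}{189734}\right) = - \frac{1455}{189734}$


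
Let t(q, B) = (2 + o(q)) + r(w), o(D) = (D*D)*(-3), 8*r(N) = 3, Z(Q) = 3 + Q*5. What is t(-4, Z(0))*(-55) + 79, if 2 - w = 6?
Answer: 20707/8 ≈ 2588.4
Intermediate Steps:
w = -4 (w = 2 - 1*6 = 2 - 6 = -4)
Z(Q) = 3 + 5*Q
r(N) = 3/8 (r(N) = (⅛)*3 = 3/8)
o(D) = -3*D² (o(D) = D²*(-3) = -3*D²)
t(q, B) = 19/8 - 3*q² (t(q, B) = (2 - 3*q²) + 3/8 = 19/8 - 3*q²)
t(-4, Z(0))*(-55) + 79 = (19/8 - 3*(-4)²)*(-55) + 79 = (19/8 - 3*16)*(-55) + 79 = (19/8 - 48)*(-55) + 79 = -365/8*(-55) + 79 = 20075/8 + 79 = 20707/8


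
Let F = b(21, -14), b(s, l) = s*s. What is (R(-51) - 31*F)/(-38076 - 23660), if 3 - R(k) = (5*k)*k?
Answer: 26673/61736 ≈ 0.43205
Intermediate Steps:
b(s, l) = s²
F = 441 (F = 21² = 441)
R(k) = 3 - 5*k² (R(k) = 3 - 5*k*k = 3 - 5*k²)
(R(-51) - 31*F)/(-38076 - 23660) = ((3 - 5*(-51)²) - 31*441)/(-38076 - 23660) = ((3 - 5*2601) - 13671)/(-61736) = ((3 - 13005) - 13671)*(-1/61736) = (-13002 - 13671)*(-1/61736) = -26673*(-1/61736) = 26673/61736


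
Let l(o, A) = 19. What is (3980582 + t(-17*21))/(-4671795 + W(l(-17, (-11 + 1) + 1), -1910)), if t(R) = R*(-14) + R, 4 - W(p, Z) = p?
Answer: -362293/424710 ≈ -0.85304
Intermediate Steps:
W(p, Z) = 4 - p
t(R) = -13*R (t(R) = -14*R + R = -13*R)
(3980582 + t(-17*21))/(-4671795 + W(l(-17, (-11 + 1) + 1), -1910)) = (3980582 - (-221)*21)/(-4671795 + (4 - 1*19)) = (3980582 - 13*(-357))/(-4671795 + (4 - 19)) = (3980582 + 4641)/(-4671795 - 15) = 3985223/(-4671810) = 3985223*(-1/4671810) = -362293/424710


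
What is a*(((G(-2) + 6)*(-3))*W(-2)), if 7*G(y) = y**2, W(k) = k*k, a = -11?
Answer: 6072/7 ≈ 867.43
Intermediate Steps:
W(k) = k**2
G(y) = y**2/7
a*(((G(-2) + 6)*(-3))*W(-2)) = -11*((1/7)*(-2)**2 + 6)*(-3)*(-2)**2 = -11*((1/7)*4 + 6)*(-3)*4 = -11*(4/7 + 6)*(-3)*4 = -11*(46/7)*(-3)*4 = -(-1518)*4/7 = -11*(-552/7) = 6072/7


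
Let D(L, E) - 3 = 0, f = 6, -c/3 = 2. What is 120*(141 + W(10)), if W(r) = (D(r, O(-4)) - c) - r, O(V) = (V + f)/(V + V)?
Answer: 16800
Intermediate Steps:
c = -6 (c = -3*2 = -6)
O(V) = (6 + V)/(2*V) (O(V) = (V + 6)/(V + V) = (6 + V)/((2*V)) = (6 + V)*(1/(2*V)) = (6 + V)/(2*V))
D(L, E) = 3 (D(L, E) = 3 + 0 = 3)
W(r) = 9 - r (W(r) = (3 - 1*(-6)) - r = (3 + 6) - r = 9 - r)
120*(141 + W(10)) = 120*(141 + (9 - 1*10)) = 120*(141 + (9 - 10)) = 120*(141 - 1) = 120*140 = 16800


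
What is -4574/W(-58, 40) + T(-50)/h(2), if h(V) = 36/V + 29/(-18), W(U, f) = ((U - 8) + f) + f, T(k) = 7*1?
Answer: -673783/2065 ≈ -326.29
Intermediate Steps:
T(k) = 7
W(U, f) = -8 + U + 2*f (W(U, f) = ((-8 + U) + f) + f = (-8 + U + f) + f = -8 + U + 2*f)
h(V) = -29/18 + 36/V (h(V) = 36/V + 29*(-1/18) = 36/V - 29/18 = -29/18 + 36/V)
-4574/W(-58, 40) + T(-50)/h(2) = -4574/(-8 - 58 + 2*40) + 7/(-29/18 + 36/2) = -4574/(-8 - 58 + 80) + 7/(-29/18 + 36*(1/2)) = -4574/14 + 7/(-29/18 + 18) = -4574*1/14 + 7/(295/18) = -2287/7 + 7*(18/295) = -2287/7 + 126/295 = -673783/2065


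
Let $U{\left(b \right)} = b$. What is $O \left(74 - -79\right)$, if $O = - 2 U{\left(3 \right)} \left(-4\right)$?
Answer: $3672$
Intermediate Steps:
$O = 24$ ($O = \left(-2\right) 3 \left(-4\right) = \left(-6\right) \left(-4\right) = 24$)
$O \left(74 - -79\right) = 24 \left(74 - -79\right) = 24 \left(74 + 79\right) = 24 \cdot 153 = 3672$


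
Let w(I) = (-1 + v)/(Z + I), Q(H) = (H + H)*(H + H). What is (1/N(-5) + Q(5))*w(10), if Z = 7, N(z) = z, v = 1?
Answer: 0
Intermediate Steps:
Q(H) = 4*H**2 (Q(H) = (2*H)*(2*H) = 4*H**2)
w(I) = 0 (w(I) = (-1 + 1)/(7 + I) = 0/(7 + I) = 0)
(1/N(-5) + Q(5))*w(10) = (1/(-5) + 4*5**2)*0 = (-1/5 + 4*25)*0 = (-1/5 + 100)*0 = (499/5)*0 = 0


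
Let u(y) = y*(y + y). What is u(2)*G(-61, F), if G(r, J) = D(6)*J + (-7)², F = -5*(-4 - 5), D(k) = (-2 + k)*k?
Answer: 9032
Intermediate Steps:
u(y) = 2*y² (u(y) = y*(2*y) = 2*y²)
D(k) = k*(-2 + k)
F = 45 (F = -5*(-9) = 45)
G(r, J) = 49 + 24*J (G(r, J) = (6*(-2 + 6))*J + (-7)² = (6*4)*J + 49 = 24*J + 49 = 49 + 24*J)
u(2)*G(-61, F) = (2*2²)*(49 + 24*45) = (2*4)*(49 + 1080) = 8*1129 = 9032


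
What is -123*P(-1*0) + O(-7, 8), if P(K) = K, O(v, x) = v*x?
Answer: -56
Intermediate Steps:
-123*P(-1*0) + O(-7, 8) = -(-123)*0 - 7*8 = -123*0 - 56 = 0 - 56 = -56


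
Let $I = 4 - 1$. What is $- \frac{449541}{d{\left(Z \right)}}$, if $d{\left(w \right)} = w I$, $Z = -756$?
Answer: $\frac{49949}{252} \approx 198.21$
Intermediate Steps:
$I = 3$
$d{\left(w \right)} = 3 w$ ($d{\left(w \right)} = w 3 = 3 w$)
$- \frac{449541}{d{\left(Z \right)}} = - \frac{449541}{3 \left(-756\right)} = - \frac{449541}{-2268} = \left(-449541\right) \left(- \frac{1}{2268}\right) = \frac{49949}{252}$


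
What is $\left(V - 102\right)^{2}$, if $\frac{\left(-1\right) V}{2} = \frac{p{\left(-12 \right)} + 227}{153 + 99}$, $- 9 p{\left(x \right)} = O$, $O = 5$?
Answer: $\frac{3463675609}{321489} \approx 10774.0$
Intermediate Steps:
$p{\left(x \right)} = - \frac{5}{9}$ ($p{\left(x \right)} = \left(- \frac{1}{9}\right) 5 = - \frac{5}{9}$)
$V = - \frac{1019}{567}$ ($V = - 2 \frac{- \frac{5}{9} + 227}{153 + 99} = - 2 \frac{2038}{9 \cdot 252} = - 2 \cdot \frac{2038}{9} \cdot \frac{1}{252} = \left(-2\right) \frac{1019}{1134} = - \frac{1019}{567} \approx -1.7972$)
$\left(V - 102\right)^{2} = \left(- \frac{1019}{567} - 102\right)^{2} = \left(- \frac{58853}{567}\right)^{2} = \frac{3463675609}{321489}$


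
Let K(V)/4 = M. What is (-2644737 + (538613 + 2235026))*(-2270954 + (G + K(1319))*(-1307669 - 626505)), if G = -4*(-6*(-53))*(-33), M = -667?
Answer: -9800519931744492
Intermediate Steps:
G = 41976 (G = -1272*(-33) = -4*(-10494) = 41976)
K(V) = -2668 (K(V) = 4*(-667) = -2668)
(-2644737 + (538613 + 2235026))*(-2270954 + (G + K(1319))*(-1307669 - 626505)) = (-2644737 + (538613 + 2235026))*(-2270954 + (41976 - 2668)*(-1307669 - 626505)) = (-2644737 + 2773639)*(-2270954 + 39308*(-1934174)) = 128902*(-2270954 - 76028511592) = 128902*(-76030782546) = -9800519931744492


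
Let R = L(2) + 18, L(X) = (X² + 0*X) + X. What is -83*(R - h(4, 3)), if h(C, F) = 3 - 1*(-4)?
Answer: -1411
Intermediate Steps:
h(C, F) = 7 (h(C, F) = 3 + 4 = 7)
L(X) = X + X² (L(X) = (X² + 0) + X = X² + X = X + X²)
R = 24 (R = 2*(1 + 2) + 18 = 2*3 + 18 = 6 + 18 = 24)
-83*(R - h(4, 3)) = -83*(24 - 1*7) = -83*(24 - 7) = -83*17 = -1411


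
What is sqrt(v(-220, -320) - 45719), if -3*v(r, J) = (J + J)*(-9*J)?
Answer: sqrt(568681) ≈ 754.11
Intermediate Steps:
v(r, J) = 6*J**2 (v(r, J) = -(J + J)*(-9*J)/3 = -2*J*(-9*J)/3 = -(-6)*J**2 = 6*J**2)
sqrt(v(-220, -320) - 45719) = sqrt(6*(-320)**2 - 45719) = sqrt(6*102400 - 45719) = sqrt(614400 - 45719) = sqrt(568681)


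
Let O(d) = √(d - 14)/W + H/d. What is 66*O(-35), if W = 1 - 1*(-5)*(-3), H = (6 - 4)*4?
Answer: -528/35 - 33*I ≈ -15.086 - 33.0*I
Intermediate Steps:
H = 8 (H = 2*4 = 8)
W = -14 (W = 1 + 5*(-3) = 1 - 15 = -14)
O(d) = 8/d - √(-14 + d)/14 (O(d) = √(d - 14)/(-14) + 8/d = √(-14 + d)*(-1/14) + 8/d = -√(-14 + d)/14 + 8/d = 8/d - √(-14 + d)/14)
66*O(-35) = 66*(8/(-35) - √(-14 - 35)/14) = 66*(8*(-1/35) - I/2) = 66*(-8/35 - I/2) = -528/35 - 33*I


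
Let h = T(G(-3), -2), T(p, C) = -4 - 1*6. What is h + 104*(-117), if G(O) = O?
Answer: -12178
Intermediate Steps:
T(p, C) = -10 (T(p, C) = -4 - 6 = -10)
h = -10
h + 104*(-117) = -10 + 104*(-117) = -10 - 12168 = -12178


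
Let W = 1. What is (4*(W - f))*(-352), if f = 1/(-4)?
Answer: -1760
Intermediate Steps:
f = -¼ (f = 1*(-¼) = -¼ ≈ -0.25000)
(4*(W - f))*(-352) = (4*(1 - 1*(-¼)))*(-352) = (4*(1 + ¼))*(-352) = (4*(5/4))*(-352) = 5*(-352) = -1760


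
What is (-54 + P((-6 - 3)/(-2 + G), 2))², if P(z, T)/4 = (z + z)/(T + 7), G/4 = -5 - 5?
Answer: 1276900/441 ≈ 2895.5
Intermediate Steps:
G = -40 (G = 4*(-5 - 5) = 4*(-10) = -40)
P(z, T) = 8*z/(7 + T) (P(z, T) = 4*((z + z)/(T + 7)) = 4*((2*z)/(7 + T)) = 4*(2*z/(7 + T)) = 8*z/(7 + T))
(-54 + P((-6 - 3)/(-2 + G), 2))² = (-54 + 8*((-6 - 3)/(-2 - 40))/(7 + 2))² = (-54 + 8*(-9/(-42))/9)² = (-54 + 8*(-9*(-1/42))*(⅑))² = (-54 + 8*(3/14)*(⅑))² = (-54 + 4/21)² = (-1130/21)² = 1276900/441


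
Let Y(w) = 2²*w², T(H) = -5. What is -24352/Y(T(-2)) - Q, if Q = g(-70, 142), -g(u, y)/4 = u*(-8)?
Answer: 49912/25 ≈ 1996.5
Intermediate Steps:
g(u, y) = 32*u (g(u, y) = -4*u*(-8) = -(-32)*u = 32*u)
Y(w) = 4*w²
Q = -2240 (Q = 32*(-70) = -2240)
-24352/Y(T(-2)) - Q = -24352/(4*(-5)²) - 1*(-2240) = -24352/(4*25) + 2240 = -24352/100 + 2240 = -24352*1/100 + 2240 = -6088/25 + 2240 = 49912/25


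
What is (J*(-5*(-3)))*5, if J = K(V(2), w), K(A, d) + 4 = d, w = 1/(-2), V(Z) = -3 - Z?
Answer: -675/2 ≈ -337.50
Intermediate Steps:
w = -½ (w = 1*(-½) = -½ ≈ -0.50000)
K(A, d) = -4 + d
J = -9/2 (J = -4 - ½ = -9/2 ≈ -4.5000)
(J*(-5*(-3)))*5 = -(-45)*(-3)/2*5 = -9/2*15*5 = -135/2*5 = -675/2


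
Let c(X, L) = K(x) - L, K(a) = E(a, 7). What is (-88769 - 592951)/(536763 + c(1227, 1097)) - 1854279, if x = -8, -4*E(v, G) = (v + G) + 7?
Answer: -1986544230231/1071329 ≈ -1.8543e+6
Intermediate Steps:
E(v, G) = -7/4 - G/4 - v/4 (E(v, G) = -((v + G) + 7)/4 = -((G + v) + 7)/4 = -(7 + G + v)/4 = -7/4 - G/4 - v/4)
K(a) = -7/2 - a/4 (K(a) = -7/4 - ¼*7 - a/4 = -7/4 - 7/4 - a/4 = -7/2 - a/4)
c(X, L) = -3/2 - L (c(X, L) = (-7/2 - ¼*(-8)) - L = (-7/2 + 2) - L = -3/2 - L)
(-88769 - 592951)/(536763 + c(1227, 1097)) - 1854279 = (-88769 - 592951)/(536763 + (-3/2 - 1*1097)) - 1854279 = -681720/(536763 + (-3/2 - 1097)) - 1854279 = -681720/(536763 - 2197/2) - 1854279 = -681720/1071329/2 - 1854279 = -681720*2/1071329 - 1854279 = -1363440/1071329 - 1854279 = -1986544230231/1071329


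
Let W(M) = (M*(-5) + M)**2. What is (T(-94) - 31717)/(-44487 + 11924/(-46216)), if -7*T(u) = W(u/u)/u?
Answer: 120564661290/169107901291 ≈ 0.71294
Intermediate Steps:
W(M) = 16*M**2 (W(M) = (-5*M + M)**2 = (-4*M)**2 = 16*M**2)
T(u) = -16/(7*u) (T(u) = -16*(u/u)**2/(7*u) = -16*1**2/(7*u) = -16*1/(7*u) = -16/(7*u))
(T(-94) - 31717)/(-44487 + 11924/(-46216)) = (-16/7/(-94) - 31717)/(-44487 + 11924/(-46216)) = (-16/7*(-1/94) - 31717)/(-44487 + 11924*(-1/46216)) = (8/329 - 31717)/(-44487 - 2981/11554) = -10434885/(329*(-514005779/11554)) = -10434885/329*(-11554/514005779) = 120564661290/169107901291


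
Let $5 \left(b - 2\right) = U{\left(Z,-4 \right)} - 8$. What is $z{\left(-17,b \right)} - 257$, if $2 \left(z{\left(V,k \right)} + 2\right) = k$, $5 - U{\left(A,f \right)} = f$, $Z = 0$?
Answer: $- \frac{2579}{10} \approx -257.9$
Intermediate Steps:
$U{\left(A,f \right)} = 5 - f$
$b = \frac{11}{5}$ ($b = 2 + \frac{\left(5 - -4\right) - 8}{5} = 2 + \frac{\left(5 + 4\right) - 8}{5} = 2 + \frac{9 - 8}{5} = 2 + \frac{1}{5} \cdot 1 = 2 + \frac{1}{5} = \frac{11}{5} \approx 2.2$)
$z{\left(V,k \right)} = -2 + \frac{k}{2}$
$z{\left(-17,b \right)} - 257 = \left(-2 + \frac{1}{2} \cdot \frac{11}{5}\right) - 257 = \left(-2 + \frac{11}{10}\right) - 257 = - \frac{9}{10} - 257 = - \frac{2579}{10}$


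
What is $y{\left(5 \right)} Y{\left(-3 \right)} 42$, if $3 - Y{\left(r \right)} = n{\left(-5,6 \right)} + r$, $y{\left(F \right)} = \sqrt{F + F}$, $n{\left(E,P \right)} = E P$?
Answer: $1512 \sqrt{10} \approx 4781.4$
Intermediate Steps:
$y{\left(F \right)} = \sqrt{2} \sqrt{F}$ ($y{\left(F \right)} = \sqrt{2 F} = \sqrt{2} \sqrt{F}$)
$Y{\left(r \right)} = 33 - r$ ($Y{\left(r \right)} = 3 - \left(\left(-5\right) 6 + r\right) = 3 - \left(-30 + r\right) = 33 - r$)
$y{\left(5 \right)} Y{\left(-3 \right)} 42 = \sqrt{2} \sqrt{5} \left(33 - -3\right) 42 = \sqrt{10} \left(33 + 3\right) 42 = \sqrt{10} \cdot 36 \cdot 42 = 36 \sqrt{10} \cdot 42 = 1512 \sqrt{10}$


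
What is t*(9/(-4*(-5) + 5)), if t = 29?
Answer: 261/25 ≈ 10.440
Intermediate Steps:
t*(9/(-4*(-5) + 5)) = 29*(9/(-4*(-5) + 5)) = 29*(9/(20 + 5)) = 29*(9/25) = 261/25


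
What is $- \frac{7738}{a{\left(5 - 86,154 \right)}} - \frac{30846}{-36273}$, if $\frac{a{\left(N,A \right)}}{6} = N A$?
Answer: $\frac{431553083}{452469402} \approx 0.95377$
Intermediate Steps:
$a{\left(N,A \right)} = 6 A N$ ($a{\left(N,A \right)} = 6 N A = 6 A N$)
$- \frac{7738}{a{\left(5 - 86,154 \right)}} - \frac{30846}{-36273} = - \frac{7738}{6 \cdot 154 \left(5 - 86\right)} - \frac{30846}{-36273} = - \frac{7738}{6 \cdot 154 \left(-81\right)} - - \frac{10282}{12091} = - \frac{7738}{-74844} + \frac{10282}{12091} = \left(-7738\right) \left(- \frac{1}{74844}\right) + \frac{10282}{12091} = \frac{3869}{37422} + \frac{10282}{12091} = \frac{431553083}{452469402}$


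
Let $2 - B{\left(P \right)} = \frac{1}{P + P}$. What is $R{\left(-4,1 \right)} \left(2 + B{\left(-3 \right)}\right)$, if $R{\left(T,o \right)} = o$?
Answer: $\frac{25}{6} \approx 4.1667$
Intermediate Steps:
$B{\left(P \right)} = 2 - \frac{1}{2 P}$ ($B{\left(P \right)} = 2 - \frac{1}{P + P} = 2 - \frac{1}{2 P}$)
$R{\left(-4,1 \right)} \left(2 + B{\left(-3 \right)}\right) = 1 \left(2 + \left(2 - \frac{1}{2 \left(-3\right)}\right)\right) = 1 \left(2 + \left(2 - - \frac{1}{6}\right)\right) = 1 \left(2 + \left(2 + \frac{1}{6}\right)\right) = 1 \left(2 + \frac{13}{6}\right) = 1 \cdot \frac{25}{6} = \frac{25}{6}$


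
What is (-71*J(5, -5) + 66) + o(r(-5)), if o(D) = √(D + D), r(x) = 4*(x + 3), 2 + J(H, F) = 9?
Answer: -431 + 4*I ≈ -431.0 + 4.0*I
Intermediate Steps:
J(H, F) = 7 (J(H, F) = -2 + 9 = 7)
r(x) = 12 + 4*x (r(x) = 4*(3 + x) = 12 + 4*x)
o(D) = √2*√D (o(D) = √(2*D) = √2*√D)
(-71*J(5, -5) + 66) + o(r(-5)) = (-71*7 + 66) + √2*√(12 + 4*(-5)) = (-497 + 66) + √2*√(12 - 20) = -431 + √2*√(-8) = -431 + √2*(2*I*√2) = -431 + 4*I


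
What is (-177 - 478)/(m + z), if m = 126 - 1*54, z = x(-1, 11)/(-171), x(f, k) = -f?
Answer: -112005/12311 ≈ -9.0980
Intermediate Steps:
z = -1/171 (z = -1*(-1)/(-171) = 1*(-1/171) = -1/171 ≈ -0.0058480)
m = 72 (m = 126 - 54 = 72)
(-177 - 478)/(m + z) = (-177 - 478)/(72 - 1/171) = -655/12311/171 = -655*171/12311 = -112005/12311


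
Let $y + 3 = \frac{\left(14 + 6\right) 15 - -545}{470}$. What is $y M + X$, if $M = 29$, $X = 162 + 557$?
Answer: $\frac{64309}{94} \approx 684.14$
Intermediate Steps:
$X = 719$
$y = - \frac{113}{94}$ ($y = -3 + \frac{\left(14 + 6\right) 15 - -545}{470} = -3 + \left(20 \cdot 15 + 545\right) \frac{1}{470} = -3 + \left(300 + 545\right) \frac{1}{470} = -3 + 845 \cdot \frac{1}{470} = -3 + \frac{169}{94} = - \frac{113}{94} \approx -1.2021$)
$y M + X = \left(- \frac{113}{94}\right) 29 + 719 = - \frac{3277}{94} + 719 = \frac{64309}{94}$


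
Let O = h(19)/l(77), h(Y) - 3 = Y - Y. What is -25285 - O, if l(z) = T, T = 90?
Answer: -758551/30 ≈ -25285.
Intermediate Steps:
l(z) = 90
h(Y) = 3 (h(Y) = 3 + (Y - Y) = 3 + 0 = 3)
O = 1/30 (O = 3/90 = 3*(1/90) = 1/30 ≈ 0.033333)
-25285 - O = -25285 - 1*1/30 = -25285 - 1/30 = -758551/30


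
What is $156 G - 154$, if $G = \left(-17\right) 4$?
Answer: $-10762$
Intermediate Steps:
$G = -68$
$156 G - 154 = 156 \left(-68\right) - 154 = -10608 - 154 = -10762$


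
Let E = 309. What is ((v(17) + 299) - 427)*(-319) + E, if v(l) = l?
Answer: 35718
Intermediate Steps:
((v(17) + 299) - 427)*(-319) + E = ((17 + 299) - 427)*(-319) + 309 = (316 - 427)*(-319) + 309 = -111*(-319) + 309 = 35409 + 309 = 35718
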